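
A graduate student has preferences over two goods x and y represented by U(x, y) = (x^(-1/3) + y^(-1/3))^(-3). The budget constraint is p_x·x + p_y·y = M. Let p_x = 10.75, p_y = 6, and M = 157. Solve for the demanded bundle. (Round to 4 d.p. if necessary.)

x* = 7.8337, y* = 12.1313

MRS = MU_x/MU_y = (y/x)^(4/3). Set equal to p_x/p_y.
Hence y/x = (p_x/p_y)^(1/(4/3)), i.e. raised to the 0.75 power.
Substitute y = (y/x)·x into the budget: x* = M/(p_x + p_y·(y/x)).
Numerically y/x = 1.548613, so x* = 157/(10.75 + 6·1.548613) = 7.8337 and y* = 1.548613·7.8337 = 12.1313.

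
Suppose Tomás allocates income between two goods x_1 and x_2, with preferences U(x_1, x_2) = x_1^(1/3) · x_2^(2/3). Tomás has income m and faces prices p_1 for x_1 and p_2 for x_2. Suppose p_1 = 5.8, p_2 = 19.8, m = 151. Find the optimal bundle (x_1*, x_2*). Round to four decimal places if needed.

Demand: x_1*(p_1,p_2,m) = 1/3·m/p_1 and x_2* = 2/3·m/p_2.
At p_1=5.8, p_2=19.8, m=151: x_1* = 1/3·151/5.8 = 8.6782, x_2* = 5.0842.

x_1* = 8.6782, x_2* = 5.0842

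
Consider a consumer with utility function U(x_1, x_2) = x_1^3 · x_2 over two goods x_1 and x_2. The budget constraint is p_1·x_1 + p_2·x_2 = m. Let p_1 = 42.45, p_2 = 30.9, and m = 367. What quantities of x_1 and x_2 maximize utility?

MU_x_1/MU_x_2 = (3·x_2)/(x_1); tangency sets this equal to p_1/p_2.
So 3·p_2·x_2 = p_1·x_1; combined with the budget, a share 0.75 of income goes to x_1.
Demand: x_1*(p_1,p_2,m) = 0.75·m/p_1 and x_2* = 0.25·m/p_2.
At p_1=42.45, p_2=30.9, m=367: x_1* = 0.75·367/42.45 = 6.4841, x_2* = 2.9693.

x_1* = 6.4841, x_2* = 2.9693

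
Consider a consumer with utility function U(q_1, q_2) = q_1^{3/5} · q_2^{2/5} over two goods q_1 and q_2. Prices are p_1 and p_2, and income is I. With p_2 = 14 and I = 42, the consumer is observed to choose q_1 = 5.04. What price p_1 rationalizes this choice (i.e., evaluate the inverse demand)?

p_1 = 5

The MRS is (3/2)·q_2/q_1. Set MRS = p_1/p_2.
So 0.6·p_2·q_2 = 0.4·p_1·q_1; combined with the budget, a share 0.6 of income goes to q_1.
Demand: q_1*(p_1,p_2,I) = 0.6·I/p_1 and q_2* = 0.4·I/p_2.
Set q_1* = 5.04 in the demand function and solve for p_1: p_1 = 5.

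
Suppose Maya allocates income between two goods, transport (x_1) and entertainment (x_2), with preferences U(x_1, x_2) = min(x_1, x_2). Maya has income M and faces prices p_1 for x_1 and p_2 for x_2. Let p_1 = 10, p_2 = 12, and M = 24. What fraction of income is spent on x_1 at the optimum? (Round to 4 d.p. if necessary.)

Leontief preferences: the optimum is at the kink where x_1/1 = x_2/1, i.e. x_2 = x_1.
Budget: p_1·x_1 + p_2·x_1 = M, so (p_1 + p_2)·x_1 = M.
Demand: x_1*(p_1,p_2,M) = M/(p_1 + p_2), x_2* = M/(p_1 + p_2).
Here 10 + 12 = 22, giving x_1* = 1.0909 and x_2* = 1.0909.
Expenditure on x_1: 10·1.0909 = 10.9091; share = 0.4545.

share on x_1 = 0.4545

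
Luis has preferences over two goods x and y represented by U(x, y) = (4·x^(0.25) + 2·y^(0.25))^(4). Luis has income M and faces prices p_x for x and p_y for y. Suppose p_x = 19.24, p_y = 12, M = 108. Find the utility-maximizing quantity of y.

y* = 2.8545

From the CES first-order condition, 2·(y/x)^(0.75) = p_x/p_y.
Solve for the ratio: y/x = [(1/2)·p_x/p_y]^(4/3).
Substitute y = (y/x)·x into the budget: x* = M/(p_x + p_y·(y/x)).
Numerically y/x = 0.744718, so x* = 108/(19.24 + 12·0.744718) = 3.833 and y* = 0.744718·3.833 = 2.8545.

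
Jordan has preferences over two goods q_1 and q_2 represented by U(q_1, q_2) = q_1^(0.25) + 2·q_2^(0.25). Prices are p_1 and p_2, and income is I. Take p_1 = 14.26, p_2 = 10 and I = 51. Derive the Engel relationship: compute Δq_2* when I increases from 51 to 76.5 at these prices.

From the CES first-order condition, (1/2)·(q_2/q_1)^(0.75) = p_1/p_2.
Solve for the ratio: q_2/q_1 = [2·p_1/p_2]^(4/3).
With the ratio pinned down, the budget gives q_1* = I/(p_1 + p_2·(q_2/q_1)) and q_2* = (q_2/q_1)·q_1*.
Numerically q_2/q_1 = 4.044511, so q_1* = 51/(14.26 + 10·4.044511) = 0.9323 and q_2* = 4.044511·0.9323 = 3.7706.
At I' = 76.5: q_2* = 5.6559. Change: 5.6559 − 3.7706 = 1.8853.

Δq_2* = 1.8853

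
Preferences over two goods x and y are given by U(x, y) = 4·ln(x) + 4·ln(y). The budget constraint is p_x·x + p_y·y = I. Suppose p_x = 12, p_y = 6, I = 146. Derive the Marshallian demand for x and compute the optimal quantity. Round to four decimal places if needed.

x* = 6.0833

At p_x=12, p_y=6, I=146: x* = 0.5·146/12 = 6.0833.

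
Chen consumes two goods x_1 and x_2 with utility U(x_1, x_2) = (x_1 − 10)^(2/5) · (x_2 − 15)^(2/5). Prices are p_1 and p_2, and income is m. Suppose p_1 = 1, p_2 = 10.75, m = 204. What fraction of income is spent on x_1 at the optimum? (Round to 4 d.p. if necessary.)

share on x_1 = 0.1293

MRS = (x_2−15)/(x_1−10). Tangency with p_1/p_2 gives x_2−15 = (p_1/p_2)·(x_1−10).
Substituting into the budget: x_1* = 10 + 0.5·(m − 10·p_1 − 15·p_2)/p_1, and x_2* = 15 + 0.5·(…)/p_2.
Discretionary income = 204 − 10·1 − 15·10.75 = 32.75; x_1* = 10 + 0.5·32.75/1 = 26.375; x_2* = 15 + 0.5·32.75/10.75 = 16.5233.
Expenditure on x_1: 1·26.375 = 26.375; share = 0.1293.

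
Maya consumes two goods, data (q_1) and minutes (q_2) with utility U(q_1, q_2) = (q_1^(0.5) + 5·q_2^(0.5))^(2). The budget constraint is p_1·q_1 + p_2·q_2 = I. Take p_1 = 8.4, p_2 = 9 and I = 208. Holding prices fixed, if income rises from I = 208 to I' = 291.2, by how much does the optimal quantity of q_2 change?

Substitute q_2 = (q_2/q_1)·q_1 into the budget: q_1* = I/(p_1 + p_2·(q_2/q_1)).
Numerically q_2/q_1 = 21.777778, so q_1* = 208/(8.4 + 9·21.777778) = 1.0176 and q_2* = 21.777778·1.0176 = 22.1613.
At I' = 291.2: q_2* = 31.0259. Change: 31.0259 − 22.1613 = 8.8645.

Δq_2* = 8.8645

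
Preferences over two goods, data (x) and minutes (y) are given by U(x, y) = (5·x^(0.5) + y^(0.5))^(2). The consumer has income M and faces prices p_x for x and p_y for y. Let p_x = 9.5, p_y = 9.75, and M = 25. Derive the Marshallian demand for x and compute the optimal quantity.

x* = 2.5329

Numerically y/x = 0.037975, so x* = 25/(9.5 + 9.75·0.037975) = 2.5329.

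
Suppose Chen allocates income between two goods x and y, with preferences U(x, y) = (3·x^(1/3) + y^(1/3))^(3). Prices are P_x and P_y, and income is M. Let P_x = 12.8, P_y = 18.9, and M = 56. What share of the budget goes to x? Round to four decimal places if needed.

MRS = MU_x/MU_y = 3·(y/x)^(2/3). Set equal to P_x/P_y.
Hence y/x = ((1/3)·P_x/P_y)^(1/(2/3)), i.e. raised to the 1.5 power.
With the ratio pinned down, the budget gives x* = M/(P_x + P_y·(y/x)) and y* = (y/x)·x*.
Numerically y/x = 0.107261, so x* = 56/(12.8 + 18.9·0.107261) = 3.7768 and y* = 0.107261·3.7768 = 0.4051.
Expenditure on x: 12.8·3.7768 = 48.3435; share = 0.8633.

share on x = 0.8633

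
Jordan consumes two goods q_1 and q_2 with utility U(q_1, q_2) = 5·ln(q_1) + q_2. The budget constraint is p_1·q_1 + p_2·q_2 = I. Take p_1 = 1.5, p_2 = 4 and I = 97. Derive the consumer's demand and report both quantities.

q_1* = 13.3333, q_2* = 19.25

MU_q_1 = 5/q_1, MU_q_2 = 1. Tangency: 5/q_1 = p_1/p_2.
So q_1*(p_1,p_2) = 5·p_2/p_1, independent of income; and q_2* = (I − 5·p_2)/p_2.
At the given prices: q_1* = 5·4/1.5 = 13.3333, and q_2* = 19.25.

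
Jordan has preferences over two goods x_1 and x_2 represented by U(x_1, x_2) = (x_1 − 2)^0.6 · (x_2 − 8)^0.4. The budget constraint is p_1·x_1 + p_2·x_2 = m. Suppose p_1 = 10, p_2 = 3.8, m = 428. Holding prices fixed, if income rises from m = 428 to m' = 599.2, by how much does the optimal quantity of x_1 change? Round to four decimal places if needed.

MRS = (3/2)·(x_2−8)/(x_1−2). Tangency with p_1/p_2 gives x_2−8 = (2/3)·(p_1/p_2)·(x_1−2).
After buying the subsistence bundle (2, 8), a share 0.6 of the remaining income goes to x_1: x_1* = 2 + 0.6·(m − 2p_1 − 8p_2)/p_1.
Discretionary income = 428 − 2·10 − 8·3.8 = 377.6; x_1* = 2 + 0.6·377.6/10 = 24.656.
At m' = 599.2: x_1* = 34.928. Change: 34.928 − 24.656 = 10.272.

Δx_1* = 10.272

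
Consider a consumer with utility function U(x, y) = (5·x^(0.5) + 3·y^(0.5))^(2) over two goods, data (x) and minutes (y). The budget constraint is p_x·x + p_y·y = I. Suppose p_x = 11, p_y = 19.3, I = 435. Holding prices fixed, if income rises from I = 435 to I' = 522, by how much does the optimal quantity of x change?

From the CES first-order condition, (5/3)·(y/x)^(0.5) = p_x/p_y.
Hence y/x = ((3/5)·p_x/p_y)^(1/(0.5)), i.e. raised to the 2 power.
With the ratio pinned down, the budget gives x* = I/(p_x + p_y·(y/x)) and y* = (y/x)·x*.
Numerically y/x = 0.116943, so x* = 435/(11 + 19.3·0.116943) = 32.8129.
At I' = 522: x* = 39.3754. Change: 39.3754 − 32.8129 = 6.5626.

Δx* = 6.5626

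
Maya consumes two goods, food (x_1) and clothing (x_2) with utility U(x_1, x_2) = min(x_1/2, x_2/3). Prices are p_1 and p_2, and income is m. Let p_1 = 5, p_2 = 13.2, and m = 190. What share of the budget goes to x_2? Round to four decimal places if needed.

share on x_2 = 0.7984

Demand: x_1*(p_1,p_2,m) = 2·m/(2·p_1 + 3·p_2), x_2* = 3·m/(2·p_1 + 3·p_2).
Here 2·5 + 3·13.2 = 49.6, giving x_1* = 7.6613 and x_2* = 11.4919.
Expenditure on x_2: 13.2·11.4919 = 151.6935; share = 0.7984.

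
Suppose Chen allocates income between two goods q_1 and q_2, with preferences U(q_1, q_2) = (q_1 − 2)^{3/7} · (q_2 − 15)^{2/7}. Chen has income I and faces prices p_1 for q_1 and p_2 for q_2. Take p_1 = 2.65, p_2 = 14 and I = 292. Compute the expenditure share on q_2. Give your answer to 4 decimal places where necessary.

Discretionary income = 292 − 2·2.65 − 15·14 = 76.7; q_1* = 2 + 0.6·76.7/2.65 = 19.366; q_2* = 15 + 0.4·76.7/14 = 17.1914.
Expenditure on q_2: 14·17.1914 = 240.68; share = 0.8242.

share on q_2 = 0.8242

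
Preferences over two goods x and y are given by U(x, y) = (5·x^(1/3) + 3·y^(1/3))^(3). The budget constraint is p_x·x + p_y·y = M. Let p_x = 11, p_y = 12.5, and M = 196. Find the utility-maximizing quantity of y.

y* = 4.7606

From the CES first-order condition, (5/3)·(y/x)^(2/3) = p_x/p_y.
Hence y/x = ((3/5)·p_x/p_y)^(1/(2/3)), i.e. raised to the 1.5 power.
Substitute y = (y/x)·x into the budget: x* = M/(p_x + p_y·(y/x)).
Numerically y/x = 0.383664, so x* = 196/(11 + 12.5·0.383664) = 12.4084 and y* = 0.383664·12.4084 = 4.7606.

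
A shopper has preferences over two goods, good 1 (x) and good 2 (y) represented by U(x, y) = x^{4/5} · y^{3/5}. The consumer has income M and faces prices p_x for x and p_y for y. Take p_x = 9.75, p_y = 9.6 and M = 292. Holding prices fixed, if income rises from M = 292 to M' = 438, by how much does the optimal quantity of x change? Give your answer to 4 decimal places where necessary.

Δx* = 8.5568

The MRS is (4/3)·y/x. Set MRS = p_x/p_y.
Rearranging, p_y·y = (3/4)·p_x·x. Substituting into the budget gives p_x·x·(1 + (3/4)) = M.
Demand: x*(p_x,p_y,M) = 4/7·M/p_x and y* = 3/7·M/p_y.
At p_x=9.75, p_y=9.6, M=292: x* = 4/7·292/9.75 = 17.1136.
At M' = 438: x* = 25.6703. Change: 25.6703 − 17.1136 = 8.5568.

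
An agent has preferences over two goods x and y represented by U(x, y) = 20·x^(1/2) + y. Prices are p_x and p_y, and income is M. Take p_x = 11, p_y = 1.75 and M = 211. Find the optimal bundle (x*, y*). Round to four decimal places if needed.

MU_x = 10/√x, MU_y = 1. Tangency: 10/√x = p_x/p_y.
Solve: √x = 10·p_y/p_x, so x*(p_x,p_y) = (10·p_y/p_x)², and y* = (M − p_x·x*)/p_y.
Plugging in: x* = (10·1.75/11)² = 2.531, y* = 104.6623.

x* = 2.531, y* = 104.6623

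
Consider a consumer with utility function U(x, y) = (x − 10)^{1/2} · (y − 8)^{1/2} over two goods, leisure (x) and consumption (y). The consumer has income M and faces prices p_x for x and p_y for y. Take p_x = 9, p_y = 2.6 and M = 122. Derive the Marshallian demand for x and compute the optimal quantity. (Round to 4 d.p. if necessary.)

MRS = (y−8)/(x−10). Tangency with p_x/p_y gives y−8 = (p_x/p_y)·(x−10).
After buying the subsistence bundle (10, 8), a share 0.5 of the remaining income goes to x: x* = 10 + 0.5·(M − 10p_x − 8p_y)/p_x.
Discretionary income = 122 − 10·9 − 8·2.6 = 11.2; x* = 10 + 0.5·11.2/9 = 10.6222.

x* = 10.6222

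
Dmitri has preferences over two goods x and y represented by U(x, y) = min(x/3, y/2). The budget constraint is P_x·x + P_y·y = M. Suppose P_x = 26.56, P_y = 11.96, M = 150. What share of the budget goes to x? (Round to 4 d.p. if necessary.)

With perfect complements, no substitution: consume in ratio x:y = 3:2.
Budget: P_x·x + P_y·(2/3)·x = M, so (3·P_x + 2·P_y)·x = 3·M.
Demand: x*(P_x,P_y,M) = 3·M/(3·P_x + 2·P_y), y* = 2·M/(3·P_x + 2·P_y).
Here 3·26.56 + 2·11.96 = 103.6, giving x* = 4.3436 and y* = 2.8958.
Expenditure on x: 26.56·4.3436 = 115.3668; share = 0.7691.

share on x = 0.7691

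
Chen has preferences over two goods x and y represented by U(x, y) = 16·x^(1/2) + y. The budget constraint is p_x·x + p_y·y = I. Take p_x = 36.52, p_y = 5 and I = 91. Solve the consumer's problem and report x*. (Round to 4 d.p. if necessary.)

Plugging in: x* = (8·5/36.52)² = 1.1997.

x* = 1.1997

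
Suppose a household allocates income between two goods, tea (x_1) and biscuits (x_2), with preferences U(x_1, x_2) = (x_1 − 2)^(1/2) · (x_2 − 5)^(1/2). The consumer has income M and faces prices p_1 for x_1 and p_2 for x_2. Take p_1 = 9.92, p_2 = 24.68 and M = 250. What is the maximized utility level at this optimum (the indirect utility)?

MRS = (x_2−5)/(x_1−2). Tangency with p_1/p_2 gives x_2−5 = (p_1/p_2)·(x_1−2).
After buying the subsistence bundle (2, 5), a share 0.5 of the remaining income goes to x_1: x_1* = 2 + 0.5·(M − 2p_1 − 5p_2)/p_1.
Discretionary income = 250 − 2·9.92 − 5·24.68 = 106.76; x_1* = 2 + 0.5·106.76/9.92 = 7.381; x_2* = 5 + 0.5·106.76/24.68 = 7.1629.
Utility at the optimum: U(7.381, 7.1629) = 3.4115.

V = 3.4115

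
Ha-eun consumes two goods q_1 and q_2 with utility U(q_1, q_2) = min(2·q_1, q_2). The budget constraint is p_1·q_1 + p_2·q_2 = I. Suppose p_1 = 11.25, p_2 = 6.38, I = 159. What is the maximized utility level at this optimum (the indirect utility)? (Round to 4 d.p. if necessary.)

Demand: q_1*(p_1,p_2,I) = I/(p_1 + 2·p_2), q_2* = 2·I/(p_1 + 2·p_2).
Here 11.25 + 2·6.38 = 24.01, giving q_1* = 6.6222 and q_2* = 13.2445.
Utility at the optimum: U(6.6222, 13.2445) = 13.2445.

V = 13.2445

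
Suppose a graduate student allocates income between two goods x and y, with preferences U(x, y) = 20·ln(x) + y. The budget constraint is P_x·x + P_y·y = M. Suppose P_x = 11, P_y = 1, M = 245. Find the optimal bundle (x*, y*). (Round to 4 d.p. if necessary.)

x* = 1.8182, y* = 225

At the given prices: x* = 20·1/11 = 1.8182, and y* = 225.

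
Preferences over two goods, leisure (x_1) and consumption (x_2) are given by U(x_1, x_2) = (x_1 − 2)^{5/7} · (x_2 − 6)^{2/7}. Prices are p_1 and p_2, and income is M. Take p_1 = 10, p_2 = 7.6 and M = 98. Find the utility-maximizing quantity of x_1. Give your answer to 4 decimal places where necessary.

x_1* = 4.3143

MRS = (5/2)·(x_2−6)/(x_1−2). Tangency with p_1/p_2 gives x_2−6 = (2/5)·(p_1/p_2)·(x_1−2).
Substituting into the budget: x_1* = 2 + 5/7·(M − 2·p_1 − 6·p_2)/p_1, and x_2* = 6 + 2/7·(…)/p_2.
Discretionary income = 98 − 2·10 − 6·7.6 = 32.4; x_1* = 2 + 5/7·32.4/10 = 4.3143.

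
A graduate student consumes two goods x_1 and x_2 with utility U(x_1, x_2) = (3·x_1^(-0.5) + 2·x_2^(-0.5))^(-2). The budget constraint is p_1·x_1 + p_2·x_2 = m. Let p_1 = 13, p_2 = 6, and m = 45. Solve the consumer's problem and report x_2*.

MRS = MU_x_1/MU_x_2 = (3/2)·(x_2/x_1)^(1.5). Set equal to p_1/p_2.
Hence x_2/x_1 = ((2/3)·p_1/p_2)^(1/(1.5)), i.e. raised to the 2/3 power.
With the ratio pinned down, the budget gives x_1* = m/(p_1 + p_2·(x_2/x_1)) and x_2* = (x_2/x_1)·x_1*.
Numerically x_2/x_1 = 1.277813, so x_1* = 45/(13 + 6·1.277813) = 2.1774 and x_2* = 1.277813·2.1774 = 2.7823.

x_2* = 2.7823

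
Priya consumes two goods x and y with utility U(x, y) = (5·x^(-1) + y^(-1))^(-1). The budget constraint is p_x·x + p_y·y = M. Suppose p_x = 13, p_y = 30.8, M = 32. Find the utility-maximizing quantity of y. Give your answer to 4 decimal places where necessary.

y* = 0.4236

MRS = MU_x/MU_y = 5·(y/x)^(2). Set equal to p_x/p_y.
Hence y/x = ((1/5)·p_x/p_y)^(1/(2)), i.e. raised to the 0.5 power.
With the ratio pinned down, the budget gives x* = M/(p_x + p_y·(y/x)) and y* = (y/x)·x*.
Numerically y/x = 0.290544, so x* = 32/(13 + 30.8·0.290544) = 1.4579 and y* = 0.290544·1.4579 = 0.4236.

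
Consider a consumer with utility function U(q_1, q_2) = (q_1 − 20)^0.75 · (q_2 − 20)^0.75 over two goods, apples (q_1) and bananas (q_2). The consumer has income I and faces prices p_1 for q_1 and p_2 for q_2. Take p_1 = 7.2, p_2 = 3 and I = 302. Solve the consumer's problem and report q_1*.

This is Cobb-Douglas in (q_1−20, q_2−20): tangency gives 0.75·p_2·(q_2−20) = 0.75·p_1·(q_1−20).
After buying the subsistence bundle (20, 20), a share 0.5 of the remaining income goes to q_1: q_1* = 20 + 0.5·(I − 20p_1 − 20p_2)/p_1.
Discretionary income = 302 − 20·7.2 − 20·3 = 98; q_1* = 20 + 0.5·98/7.2 = 26.8056.

q_1* = 26.8056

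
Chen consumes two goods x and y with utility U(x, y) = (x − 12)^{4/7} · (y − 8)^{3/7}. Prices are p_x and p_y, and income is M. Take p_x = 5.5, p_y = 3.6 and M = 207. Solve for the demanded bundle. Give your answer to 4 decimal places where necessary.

Substituting into the budget: x* = 12 + 4/7·(M − 12·p_x − 8·p_y)/p_x, and y* = 8 + 3/7·(…)/p_y.
Discretionary income = 207 − 12·5.5 − 8·3.6 = 112.2; x* = 12 + 4/7·112.2/5.5 = 23.6571; y* = 8 + 3/7·112.2/3.6 = 21.3571.

x* = 23.6571, y* = 21.3571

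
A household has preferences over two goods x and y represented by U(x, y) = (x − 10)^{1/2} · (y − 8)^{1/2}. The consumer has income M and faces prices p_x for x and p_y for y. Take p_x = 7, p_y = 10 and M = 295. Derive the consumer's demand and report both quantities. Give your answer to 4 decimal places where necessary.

x* = 20.3571, y* = 15.25

Let x' = x−10, y' = y−8. MRS = y'/x' = p_x/p_y.
After buying the subsistence bundle (10, 8), a share 0.5 of the remaining income goes to x: x* = 10 + 0.5·(M − 10p_x − 8p_y)/p_x.
Discretionary income = 295 − 10·7 − 8·10 = 145; x* = 10 + 0.5·145/7 = 20.3571; y* = 8 + 0.5·145/10 = 15.25.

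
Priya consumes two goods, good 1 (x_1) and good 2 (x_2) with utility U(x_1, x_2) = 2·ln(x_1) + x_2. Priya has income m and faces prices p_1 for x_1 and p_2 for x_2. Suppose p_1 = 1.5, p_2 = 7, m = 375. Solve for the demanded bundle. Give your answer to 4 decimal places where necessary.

Set MRS = p_1/p_2: (2/x_1)/1 = p_1/p_2.
So x_1*(p_1,p_2) = 2·p_2/p_1, independent of income; and x_2* = (m − 2·p_2)/p_2.
At the given prices: x_1* = 2·7/1.5 = 9.3333, and x_2* = 51.5714.

x_1* = 9.3333, x_2* = 51.5714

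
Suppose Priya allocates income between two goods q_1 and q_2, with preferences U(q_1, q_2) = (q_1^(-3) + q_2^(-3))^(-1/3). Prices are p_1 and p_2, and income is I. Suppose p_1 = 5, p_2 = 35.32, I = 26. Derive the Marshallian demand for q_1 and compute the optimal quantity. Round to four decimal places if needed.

With the ratio pinned down, the budget gives q_1* = I/(p_1 + p_2·(q_2/q_1)) and q_2* = (q_2/q_1)·q_1*.
Numerically q_2/q_1 = 0.613391, so q_1* = 26/(5 + 35.32·0.613391) = 0.9751.

q_1* = 0.9751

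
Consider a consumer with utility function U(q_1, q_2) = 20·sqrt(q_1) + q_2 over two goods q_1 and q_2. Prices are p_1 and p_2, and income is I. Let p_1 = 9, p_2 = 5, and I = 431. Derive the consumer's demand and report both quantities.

q_1* = 30.8642, q_2* = 30.6444

Set MRS = p_1/p_2: 10·q_1^(−1/2) = p_1/p_2.
Solve: √q_1 = 10·p_2/p_1, so q_1*(p_1,p_2) = (10·p_2/p_1)², and q_2* = (I − p_1·q_1*)/p_2.
Plugging in: q_1* = (10·5/9)² = 30.8642, q_2* = 30.6444.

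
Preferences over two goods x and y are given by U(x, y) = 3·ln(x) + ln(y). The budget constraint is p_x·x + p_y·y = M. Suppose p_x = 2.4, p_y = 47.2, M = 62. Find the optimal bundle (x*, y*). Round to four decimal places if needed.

The MRS is 3·y/x. Set MRS = p_x/p_y.
So 3·p_y·y = p_x·x; combined with the budget, a share 0.75 of income goes to x.
Demand: x*(p_x,p_y,M) = 0.75·M/p_x and y* = 0.25·M/p_y.
At p_x=2.4, p_y=47.2, M=62: x* = 0.75·62/2.4 = 19.375, y* = 0.3284.

x* = 19.375, y* = 0.3284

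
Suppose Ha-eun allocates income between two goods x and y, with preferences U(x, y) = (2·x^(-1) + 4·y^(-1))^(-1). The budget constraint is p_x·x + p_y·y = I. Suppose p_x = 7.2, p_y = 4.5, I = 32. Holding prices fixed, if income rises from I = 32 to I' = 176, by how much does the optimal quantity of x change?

Δx* = 9.4427

MRS = MU_x/MU_y = (1/2)·(y/x)^(2). Set equal to p_x/p_y.
Solve for the ratio: y/x = [2·p_x/p_y]^(0.5).
Substitute y = (y/x)·x into the budget: x* = I/(p_x + p_y·(y/x)).
Numerically y/x = 1.788854, so x* = 32/(7.2 + 4.5·1.788854) = 2.0984.
At I' = 176: x* = 11.5411. Change: 11.5411 − 2.0984 = 9.4427.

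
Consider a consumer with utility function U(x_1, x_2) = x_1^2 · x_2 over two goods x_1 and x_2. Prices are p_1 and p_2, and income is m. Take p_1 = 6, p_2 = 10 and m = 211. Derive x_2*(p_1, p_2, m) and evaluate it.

The MRS is 2·x_2/x_1. Set MRS = p_1/p_2.
Rearranging, p_2·x_2 = (1/2)·p_1·x_1. Substituting into the budget gives p_1·x_1·(1 + (1/2)) = m.
Demand: x_1*(p_1,p_2,m) = 2/3·m/p_1 and x_2* = 1/3·m/p_2.
At p_1=6, p_2=10, m=211: x_2* = 1/3·211/10 = 7.0333.

x_2* = 7.0333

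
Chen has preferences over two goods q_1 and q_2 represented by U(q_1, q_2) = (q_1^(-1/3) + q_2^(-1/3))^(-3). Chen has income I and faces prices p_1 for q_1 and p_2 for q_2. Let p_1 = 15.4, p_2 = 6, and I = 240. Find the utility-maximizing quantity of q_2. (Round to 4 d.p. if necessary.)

q_2* = 17.6543

Substitute q_2 = (q_2/q_1)·q_1 into the budget: q_1* = I/(p_1 + p_2·(q_2/q_1)).
Numerically q_2/q_1 = 2.027809, so q_1* = 240/(15.4 + 6·2.027809) = 8.7061 and q_2* = 2.027809·8.7061 = 17.6543.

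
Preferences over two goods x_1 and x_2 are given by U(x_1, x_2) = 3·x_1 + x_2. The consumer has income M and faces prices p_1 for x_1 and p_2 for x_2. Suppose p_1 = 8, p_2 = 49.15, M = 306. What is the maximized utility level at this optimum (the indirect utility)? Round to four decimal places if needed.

V = 114.75

Perfect substitutes: compare marginal utility per dollar. 3/p_1 vs 1/p_2 → 0.375 vs 0.0203.
x_1 gives more utility per dollar, so spend all income on x_1: x_1* = M/p_1, x_2* = 0.
Numerically: x_1* = 38.25, x_2* = 0.
Utility at the optimum: U(38.25, 0) = 114.75.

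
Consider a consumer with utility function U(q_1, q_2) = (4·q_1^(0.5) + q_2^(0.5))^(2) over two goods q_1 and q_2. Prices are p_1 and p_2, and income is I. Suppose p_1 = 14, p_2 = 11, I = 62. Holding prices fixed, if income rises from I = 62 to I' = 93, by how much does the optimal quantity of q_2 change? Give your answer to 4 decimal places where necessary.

Δq_2* = 0.2077

Numerically q_2/q_1 = 0.10124, so q_1* = 62/(14 + 11·0.10124) = 4.1023 and q_2* = 0.10124·4.1023 = 0.4153.
At I' = 93: q_2* = 0.623. Change: 0.623 − 0.4153 = 0.2077.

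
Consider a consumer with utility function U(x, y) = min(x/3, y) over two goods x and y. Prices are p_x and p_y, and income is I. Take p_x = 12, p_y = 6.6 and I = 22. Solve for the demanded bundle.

With perfect complements, no substitution: consume in ratio x:y = 3:1.
Budget: p_x·x + p_y·(1/3)·x = I, so (3·p_x + p_y)·x = 3·I.
Demand: x*(p_x,p_y,I) = 3·I/(3·p_x + p_y), y* = I/(3·p_x + p_y).
Here 3·12 + 6.6 = 42.6, giving x* = 1.5493 and y* = 0.5164.

x* = 1.5493, y* = 0.5164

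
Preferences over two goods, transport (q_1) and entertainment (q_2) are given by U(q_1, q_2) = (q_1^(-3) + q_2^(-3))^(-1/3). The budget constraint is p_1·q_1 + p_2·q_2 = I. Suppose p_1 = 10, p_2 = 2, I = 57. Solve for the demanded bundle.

q_1* = 4.3878, q_2* = 6.5612

From the CES first-order condition, (q_2/q_1)^(4) = p_1/p_2.
Hence q_2/q_1 = (p_1/p_2)^(1/(4)), i.e. raised to the 0.25 power.
Substitute q_2 = (q_2/q_1)·q_1 into the budget: q_1* = I/(p_1 + p_2·(q_2/q_1)).
Numerically q_2/q_1 = 1.495349, so q_1* = 57/(10 + 2·1.495349) = 4.3878 and q_2* = 1.495349·4.3878 = 6.5612.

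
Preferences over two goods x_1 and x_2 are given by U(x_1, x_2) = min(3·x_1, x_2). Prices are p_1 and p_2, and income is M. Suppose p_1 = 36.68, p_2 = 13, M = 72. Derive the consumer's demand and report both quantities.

x_1* = 0.9514, x_2* = 2.8541

With perfect complements, no substitution: consume in ratio x_1:x_2 = 1:3.
Budget: p_1·x_1 + p_2·3·x_1 = M, so (p_1 + 3·p_2)·x_1 = M.
Demand: x_1*(p_1,p_2,M) = M/(p_1 + 3·p_2), x_2* = 3·M/(p_1 + 3·p_2).
Here 36.68 + 3·13 = 75.68, giving x_1* = 0.9514 and x_2* = 2.8541.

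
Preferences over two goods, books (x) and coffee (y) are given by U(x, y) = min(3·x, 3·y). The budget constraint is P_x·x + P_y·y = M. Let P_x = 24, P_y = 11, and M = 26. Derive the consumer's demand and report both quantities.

x* = 0.7429, y* = 0.7429

With perfect complements, no substitution: consume in ratio x:y = 3:3.
Budget: P_x·x + P_y·x = M, so (3·P_x + 3·P_y)·x = 3·M.
Demand: x*(P_x,P_y,M) = 3·M/(3·P_x + 3·P_y), y* = 3·M/(3·P_x + 3·P_y).
Here 3·24 + 3·11 = 105, giving x* = 0.7429 and y* = 0.7429.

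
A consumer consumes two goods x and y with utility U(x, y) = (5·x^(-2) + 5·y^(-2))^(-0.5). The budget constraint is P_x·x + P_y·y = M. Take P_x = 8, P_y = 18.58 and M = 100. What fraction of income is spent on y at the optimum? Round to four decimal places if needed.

share on y = 0.6369

MRS = MU_x/MU_y = (y/x)^(3). Set equal to P_x/P_y.
Hence y/x = (P_x/P_y)^(1/(3)), i.e. raised to the 1/3 power.
Substitute y = (y/x)·x into the budget: x* = M/(P_x + P_y·(y/x)).
Numerically y/x = 0.755118, so x* = 100/(8 + 18.58·0.755118) = 4.5392 and y* = 0.755118·4.5392 = 3.4277.
Expenditure on y: 18.58·3.4277 = 63.686; share = 0.6369.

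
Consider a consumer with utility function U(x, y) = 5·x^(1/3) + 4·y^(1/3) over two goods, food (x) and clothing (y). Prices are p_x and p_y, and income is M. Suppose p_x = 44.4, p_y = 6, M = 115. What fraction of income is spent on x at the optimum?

share on x = 0.3394

From the CES first-order condition, (5/4)·(y/x)^(2/3) = p_x/p_y.
Hence y/x = ((4/5)·p_x/p_y)^(1/(2/3)), i.e. raised to the 1.5 power.
Substitute y = (y/x)·x into the budget: x* = M/(p_x + p_y·(y/x)).
Numerically y/x = 14.403982, so x* = 115/(44.4 + 6·14.403982) = 0.879 and y* = 14.403982·0.879 = 12.6617.
Expenditure on x: 44.4·0.879 = 39.0296; share = 0.3394.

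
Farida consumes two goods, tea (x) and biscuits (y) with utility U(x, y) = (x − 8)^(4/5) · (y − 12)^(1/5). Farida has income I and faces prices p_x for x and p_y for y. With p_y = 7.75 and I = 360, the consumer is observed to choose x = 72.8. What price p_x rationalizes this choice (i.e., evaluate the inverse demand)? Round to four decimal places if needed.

p_x = 3

This is Cobb-Douglas in (x−8, y−12): tangency gives 0.8·p_y·(y−12) = 0.2·p_x·(x−8).
After buying the subsistence bundle (8, 12), a share 0.8 of the remaining income goes to x: x* = 8 + 0.8·(I − 8p_x − 12p_y)/p_x.
Set x* = 72.8 in the demand function and solve for p_x: p_x = 3.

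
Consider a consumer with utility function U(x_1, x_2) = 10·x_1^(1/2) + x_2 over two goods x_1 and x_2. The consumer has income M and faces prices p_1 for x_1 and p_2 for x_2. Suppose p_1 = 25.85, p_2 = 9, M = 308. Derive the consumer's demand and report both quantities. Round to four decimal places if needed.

x_1* = 3.0304, x_2* = 25.5182

Solve: √x_1 = 5·p_2/p_1, so x_1*(p_1,p_2) = (5·p_2/p_1)², and x_2* = (M − p_1·x_1*)/p_2.
Plugging in: x_1* = (5·9/25.85)² = 3.0304, x_2* = 25.5182.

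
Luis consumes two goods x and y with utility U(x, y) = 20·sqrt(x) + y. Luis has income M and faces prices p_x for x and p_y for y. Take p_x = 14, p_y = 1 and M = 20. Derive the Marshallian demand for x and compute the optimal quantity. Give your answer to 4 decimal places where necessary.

x* = 0.5102

MU_x = 10/√x, MU_y = 1. Tangency: 10/√x = p_x/p_y.
Thus x* = (10·p_y/p_x)² — independent of M — with the rest of income spent on y.
Plugging in: x* = (10·1/14)² = 0.5102.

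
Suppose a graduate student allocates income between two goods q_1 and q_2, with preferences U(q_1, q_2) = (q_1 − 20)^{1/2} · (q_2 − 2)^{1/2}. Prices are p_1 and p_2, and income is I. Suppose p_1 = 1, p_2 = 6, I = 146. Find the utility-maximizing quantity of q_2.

Substituting into the budget: q_1* = 20 + 0.5·(I − 20·p_1 − 2·p_2)/p_1, and q_2* = 2 + 0.5·(…)/p_2.
Discretionary income = 146 − 20·1 − 2·6 = 114; q_2* = 2 + 0.5·114/6 = 11.5.

q_2* = 11.5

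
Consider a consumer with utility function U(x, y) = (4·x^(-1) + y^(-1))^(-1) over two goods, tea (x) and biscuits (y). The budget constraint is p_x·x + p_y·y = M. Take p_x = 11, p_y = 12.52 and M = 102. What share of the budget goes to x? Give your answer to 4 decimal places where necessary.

share on x = 0.6521

MRS = MU_x/MU_y = 4·(y/x)^(2). Set equal to p_x/p_y.
Solve for the ratio: y/x = [(1/4)·p_x/p_y]^(0.5).
Substitute y = (y/x)·x into the budget: x* = M/(p_x + p_y·(y/x)).
Numerically y/x = 0.468667, so x* = 102/(11 + 12.52·0.468667) = 6.0471 and y* = 0.468667·6.0471 = 2.8341.
Expenditure on x: 11·6.0471 = 66.5176; share = 0.6521.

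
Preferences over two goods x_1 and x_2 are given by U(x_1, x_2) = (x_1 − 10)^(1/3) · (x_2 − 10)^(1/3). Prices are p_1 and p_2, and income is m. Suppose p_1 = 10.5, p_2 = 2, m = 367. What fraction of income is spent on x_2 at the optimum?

share on x_2 = 0.3842

Substituting into the budget: x_1* = 10 + 0.5·(m − 10·p_1 − 10·p_2)/p_1, and x_2* = 10 + 0.5·(…)/p_2.
Discretionary income = 367 − 10·10.5 − 10·2 = 242; x_1* = 10 + 0.5·242/10.5 = 21.5238; x_2* = 10 + 0.5·242/2 = 70.5.
Expenditure on x_2: 2·70.5 = 141; share = 0.3842.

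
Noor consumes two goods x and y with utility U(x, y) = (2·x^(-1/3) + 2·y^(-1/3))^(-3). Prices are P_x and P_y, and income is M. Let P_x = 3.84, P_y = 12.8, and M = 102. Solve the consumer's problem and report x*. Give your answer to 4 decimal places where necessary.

x* = 11.2974

MRS = MU_x/MU_y = (y/x)^(4/3). Set equal to P_x/P_y.
Hence y/x = (P_x/P_y)^(1/(4/3)), i.e. raised to the 0.75 power.
Substitute y = (y/x)·x into the budget: x* = M/(P_x + P_y·(y/x)).
Numerically y/x = 0.40536, so x* = 102/(3.84 + 12.8·0.40536) = 11.2974.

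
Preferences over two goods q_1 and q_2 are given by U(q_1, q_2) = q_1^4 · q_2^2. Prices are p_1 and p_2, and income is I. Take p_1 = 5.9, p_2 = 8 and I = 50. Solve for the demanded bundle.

MU_q_1/MU_q_2 = (4·q_2)/(2·q_1); tangency sets this equal to p_1/p_2.
Rearranging, p_2·q_2 = (1/2)·p_1·q_1. Substituting into the budget gives p_1·q_1·(1 + (1/2)) = I.
Demand: q_1*(p_1,p_2,I) = 2/3·I/p_1 and q_2* = 1/3·I/p_2.
At p_1=5.9, p_2=8, I=50: q_1* = 2/3·50/5.9 = 5.6497, q_2* = 2.0833.

q_1* = 5.6497, q_2* = 2.0833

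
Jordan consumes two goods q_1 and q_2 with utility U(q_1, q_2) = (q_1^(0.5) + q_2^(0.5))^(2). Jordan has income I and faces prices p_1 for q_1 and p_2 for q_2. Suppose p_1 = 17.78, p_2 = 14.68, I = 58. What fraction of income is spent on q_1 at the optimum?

share on q_1 = 0.4522

MRS = MU_q_1/MU_q_2 = (q_2/q_1)^(0.5). Set equal to p_1/p_2.
Solve for the ratio: q_2/q_1 = [p_1/p_2]^(2).
Substitute q_2 = (q_2/q_1)·q_1 into the budget: q_1* = I/(p_1 + p_2·(q_2/q_1)).
Numerically q_2/q_1 = 1.466937, so q_1* = 58/(17.78 + 14.68·1.466937) = 1.4753 and q_2* = 1.466937·1.4753 = 2.1641.
Expenditure on q_1: 17.78·1.4753 = 26.2304; share = 0.4522.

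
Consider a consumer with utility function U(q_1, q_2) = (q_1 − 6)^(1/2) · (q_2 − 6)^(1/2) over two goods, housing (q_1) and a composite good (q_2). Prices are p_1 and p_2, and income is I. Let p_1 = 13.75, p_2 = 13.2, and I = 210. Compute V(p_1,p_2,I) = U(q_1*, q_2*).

V = 1.7926

This is Cobb-Douglas in (q_1−6, q_2−6): tangency gives 0.5·p_2·(q_2−6) = 0.5·p_1·(q_1−6).
Substituting into the budget: q_1* = 6 + 0.5·(I − 6·p_1 − 6·p_2)/p_1, and q_2* = 6 + 0.5·(…)/p_2.
Discretionary income = 210 − 6·13.75 − 6·13.2 = 48.3; q_1* = 6 + 0.5·48.3/13.75 = 7.7564; q_2* = 6 + 0.5·48.3/13.2 = 7.8295.
Utility at the optimum: U(7.7564, 7.8295) = 1.7926.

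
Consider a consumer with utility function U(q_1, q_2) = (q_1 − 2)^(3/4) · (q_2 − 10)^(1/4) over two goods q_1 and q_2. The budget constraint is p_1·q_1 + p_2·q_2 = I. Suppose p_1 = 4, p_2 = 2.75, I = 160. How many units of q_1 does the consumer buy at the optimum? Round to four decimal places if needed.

MRS = 3·(q_2−10)/(q_1−2). Tangency with p_1/p_2 gives q_2−10 = (1/3)·(p_1/p_2)·(q_1−2).
After buying the subsistence bundle (2, 10), a share 0.75 of the remaining income goes to q_1: q_1* = 2 + 0.75·(I − 2p_1 − 10p_2)/p_1.
Discretionary income = 160 − 2·4 − 10·2.75 = 124.5; q_1* = 2 + 0.75·124.5/4 = 25.3438.

q_1* = 25.3438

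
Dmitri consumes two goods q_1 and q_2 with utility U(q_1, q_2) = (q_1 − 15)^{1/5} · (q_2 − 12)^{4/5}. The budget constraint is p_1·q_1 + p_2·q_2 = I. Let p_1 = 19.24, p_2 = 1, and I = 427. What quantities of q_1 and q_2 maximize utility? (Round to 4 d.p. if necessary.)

After buying the subsistence bundle (15, 12), a share 0.2 of the remaining income goes to q_1: q_1* = 15 + 0.2·(I − 15p_1 − 12p_2)/p_1.
Discretionary income = 427 − 15·19.24 − 12·1 = 126.4; q_1* = 15 + 0.2·126.4/19.24 = 16.3139; q_2* = 12 + 0.8·126.4/1 = 113.12.

q_1* = 16.3139, q_2* = 113.12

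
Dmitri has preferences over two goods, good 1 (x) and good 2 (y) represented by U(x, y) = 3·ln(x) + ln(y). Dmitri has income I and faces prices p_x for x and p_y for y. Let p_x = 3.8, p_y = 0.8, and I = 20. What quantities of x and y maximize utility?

At p_x=3.8, p_y=0.8, I=20: x* = 0.75·20/3.8 = 3.9474, y* = 6.25.

x* = 3.9474, y* = 6.25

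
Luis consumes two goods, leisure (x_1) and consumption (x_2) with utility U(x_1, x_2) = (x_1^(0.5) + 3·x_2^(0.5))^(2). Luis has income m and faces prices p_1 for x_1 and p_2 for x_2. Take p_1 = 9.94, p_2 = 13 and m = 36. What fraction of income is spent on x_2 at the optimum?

share on x_2 = 0.8731

Numerically x_2/x_1 = 5.26173, so x_1* = 36/(9.94 + 13·5.26173) = 0.4595 and x_2* = 5.26173·0.4595 = 2.4179.
Expenditure on x_2: 13·2.4179 = 31.4324; share = 0.8731.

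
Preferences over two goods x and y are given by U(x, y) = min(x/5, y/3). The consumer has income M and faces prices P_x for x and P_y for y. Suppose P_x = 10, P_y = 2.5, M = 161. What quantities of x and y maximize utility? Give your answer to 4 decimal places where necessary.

Demand: x*(P_x,P_y,M) = 5·M/(5·P_x + 3·P_y), y* = 3·M/(5·P_x + 3·P_y).
Here 5·10 + 3·2.5 = 57.5, giving x* = 14 and y* = 8.4.

x* = 14, y* = 8.4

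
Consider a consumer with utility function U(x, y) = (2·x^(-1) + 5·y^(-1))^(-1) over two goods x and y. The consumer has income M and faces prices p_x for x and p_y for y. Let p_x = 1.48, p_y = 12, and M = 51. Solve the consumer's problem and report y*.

With the ratio pinned down, the budget gives x* = M/(p_x + p_y·(y/x)) and y* = (y/x)·x*.
Numerically y/x = 0.555278, so x* = 51/(1.48 + 12·0.555278) = 6.2628 and y* = 0.555278·6.2628 = 3.4776.

y* = 3.4776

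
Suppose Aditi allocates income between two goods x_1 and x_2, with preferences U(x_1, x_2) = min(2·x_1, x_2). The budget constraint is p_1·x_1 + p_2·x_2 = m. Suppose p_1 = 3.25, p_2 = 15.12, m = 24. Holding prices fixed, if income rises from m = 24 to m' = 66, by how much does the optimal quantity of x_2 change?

Δx_2* = 2.5082

With perfect complements, no substitution: consume in ratio x_1:x_2 = 1:2.
Budget: p_1·x_1 + p_2·2·x_1 = m, so (p_1 + 2·p_2)·x_1 = m.
Demand: x_1*(p_1,p_2,m) = m/(p_1 + 2·p_2), x_2* = 2·m/(p_1 + 2·p_2).
Here 3.25 + 2·15.12 = 33.49, giving x_2* = 1.4333.
At m' = 66: x_2* = 3.9415. Change: 3.9415 − 1.4333 = 2.5082.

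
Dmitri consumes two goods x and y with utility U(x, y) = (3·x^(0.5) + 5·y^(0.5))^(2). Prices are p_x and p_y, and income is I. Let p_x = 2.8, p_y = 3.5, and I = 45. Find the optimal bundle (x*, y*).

From the CES first-order condition, (3/5)·(y/x)^(0.5) = p_x/p_y.
Solve for the ratio: y/x = [(5/3)·p_x/p_y]^(2).
With the ratio pinned down, the budget gives x* = I/(p_x + p_y·(y/x)) and y* = (y/x)·x*.
Numerically y/x = 1.777778, so x* = 45/(2.8 + 3.5·1.777778) = 4.9877 and y* = 1.777778·4.9877 = 8.867.

x* = 4.9877, y* = 8.867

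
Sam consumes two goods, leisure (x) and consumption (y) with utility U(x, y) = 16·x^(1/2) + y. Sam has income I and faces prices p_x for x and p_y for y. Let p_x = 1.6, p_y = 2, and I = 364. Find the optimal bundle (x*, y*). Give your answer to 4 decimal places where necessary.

x* = 100, y* = 102

Plugging in: x* = (8·2/1.6)² = 100, y* = 102.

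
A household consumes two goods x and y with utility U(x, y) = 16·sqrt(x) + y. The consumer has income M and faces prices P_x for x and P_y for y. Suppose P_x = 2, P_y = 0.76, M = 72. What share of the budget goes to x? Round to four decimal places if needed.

share on x = 0.2567

MU_x = 8/√x, MU_y = 1. Tangency: 8/√x = P_x/P_y.
Thus x* = (8·P_y/P_x)² — independent of M — with the rest of income spent on y.
Plugging in: x* = (8·0.76/2)² = 9.2416, y* = 70.4168.
Expenditure on x: 2·9.2416 = 18.4832; share = 0.2567.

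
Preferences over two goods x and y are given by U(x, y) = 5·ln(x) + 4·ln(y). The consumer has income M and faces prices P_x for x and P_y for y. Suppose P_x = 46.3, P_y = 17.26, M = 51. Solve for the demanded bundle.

Tangency: MRS = (5/4)·y/x = P_x/P_y.
So 5·P_y·y = 4·P_x·x; combined with the budget, a share 5/9 of income goes to x.
Demand: x*(P_x,P_y,M) = 5/9·M/P_x and y* = 4/9·M/P_y.
At P_x=46.3, P_y=17.26, M=51: x* = 5/9·51/46.3 = 0.612, y* = 1.3132.

x* = 0.612, y* = 1.3132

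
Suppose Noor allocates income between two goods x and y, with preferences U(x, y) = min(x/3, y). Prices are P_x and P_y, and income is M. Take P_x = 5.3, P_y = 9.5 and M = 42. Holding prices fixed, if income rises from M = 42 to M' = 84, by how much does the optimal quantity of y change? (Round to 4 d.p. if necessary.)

Δy* = 1.6535

Leontief preferences: the optimum is at the kink where x/3 = y/1, i.e. y = (1/3)·x.
Budget: P_x·x + P_y·(1/3)·x = M, so (3·P_x + P_y)·x = 3·M.
Demand: x*(P_x,P_y,M) = 3·M/(3·P_x + P_y), y* = M/(3·P_x + P_y).
Here 3·5.3 + 9.5 = 25.4, giving y* = 1.6535.
At M' = 84: y* = 3.3071. Change: 3.3071 − 1.6535 = 1.6535.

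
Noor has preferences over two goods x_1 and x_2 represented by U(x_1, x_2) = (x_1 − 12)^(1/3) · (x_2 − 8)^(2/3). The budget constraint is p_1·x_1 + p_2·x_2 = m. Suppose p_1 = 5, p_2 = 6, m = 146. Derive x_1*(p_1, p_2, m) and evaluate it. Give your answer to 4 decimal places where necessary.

MRS = (1/2)·(x_2−8)/(x_1−12). Tangency with p_1/p_2 gives x_2−8 = 2·(p_1/p_2)·(x_1−12).
Substituting into the budget: x_1* = 12 + 1/3·(m − 12·p_1 − 8·p_2)/p_1, and x_2* = 8 + 2/3·(…)/p_2.
Discretionary income = 146 − 12·5 − 8·6 = 38; x_1* = 12 + 1/3·38/5 = 14.5333.

x_1* = 14.5333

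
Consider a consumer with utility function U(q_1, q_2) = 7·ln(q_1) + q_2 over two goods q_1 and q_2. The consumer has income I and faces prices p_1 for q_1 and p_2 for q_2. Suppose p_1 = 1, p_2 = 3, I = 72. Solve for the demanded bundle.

q_1* = 21, q_2* = 17

Set MRS = p_1/p_2: (7/q_1)/1 = p_1/p_2.
So q_1*(p_1,p_2) = 7·p_2/p_1, independent of income; and q_2* = (I − 7·p_2)/p_2.
At the given prices: q_1* = 7·3/1 = 21, and q_2* = 17.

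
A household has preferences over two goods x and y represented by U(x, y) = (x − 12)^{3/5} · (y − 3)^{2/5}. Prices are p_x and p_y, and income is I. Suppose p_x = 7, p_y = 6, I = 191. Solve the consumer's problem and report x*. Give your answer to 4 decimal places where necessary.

x* = 19.6286

MRS = (3/2)·(y−3)/(x−12). Tangency with p_x/p_y gives y−3 = (2/3)·(p_x/p_y)·(x−12).
After buying the subsistence bundle (12, 3), a share 0.6 of the remaining income goes to x: x* = 12 + 0.6·(I − 12p_x − 3p_y)/p_x.
Discretionary income = 191 − 12·7 − 3·6 = 89; x* = 12 + 0.6·89/7 = 19.6286.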